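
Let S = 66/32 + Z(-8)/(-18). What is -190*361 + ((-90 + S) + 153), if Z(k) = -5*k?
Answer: -9867911/144 ≈ -68527.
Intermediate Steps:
S = -23/144 (S = 66/32 - 5*(-8)/(-18) = 66*(1/32) + 40*(-1/18) = 33/16 - 20/9 = -23/144 ≈ -0.15972)
-190*361 + ((-90 + S) + 153) = -190*361 + ((-90 - 23/144) + 153) = -68590 + (-12983/144 + 153) = -68590 + 9049/144 = -9867911/144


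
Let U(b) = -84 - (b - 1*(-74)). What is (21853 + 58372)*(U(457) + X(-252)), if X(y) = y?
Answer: -69555075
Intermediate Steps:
U(b) = -158 - b (U(b) = -84 - (b + 74) = -84 - (74 + b) = -84 + (-74 - b) = -158 - b)
(21853 + 58372)*(U(457) + X(-252)) = (21853 + 58372)*((-158 - 1*457) - 252) = 80225*((-158 - 457) - 252) = 80225*(-615 - 252) = 80225*(-867) = -69555075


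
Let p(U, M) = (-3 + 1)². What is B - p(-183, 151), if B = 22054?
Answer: 22050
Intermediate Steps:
p(U, M) = 4 (p(U, M) = (-2)² = 4)
B - p(-183, 151) = 22054 - 1*4 = 22054 - 4 = 22050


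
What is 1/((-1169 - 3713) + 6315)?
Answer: 1/1433 ≈ 0.00069784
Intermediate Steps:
1/((-1169 - 3713) + 6315) = 1/(-4882 + 6315) = 1/1433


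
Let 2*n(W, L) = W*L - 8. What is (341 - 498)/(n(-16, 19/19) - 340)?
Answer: 157/352 ≈ 0.44602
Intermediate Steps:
n(W, L) = -4 + L*W/2 (n(W, L) = (W*L - 8)/2 = (L*W - 8)/2 = (-8 + L*W)/2 = -4 + L*W/2)
(341 - 498)/(n(-16, 19/19) - 340) = (341 - 498)/((-4 + (½)*(19/19)*(-16)) - 340) = -157/((-4 + (½)*(19*(1/19))*(-16)) - 340) = -157/((-4 + (½)*1*(-16)) - 340) = -157/((-4 - 8) - 340) = -157/(-12 - 340) = -157/(-352) = -157*(-1/352) = 157/352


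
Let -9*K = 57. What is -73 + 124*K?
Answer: -2575/3 ≈ -858.33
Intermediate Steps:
K = -19/3 (K = -⅑*57 = -19/3 ≈ -6.3333)
-73 + 124*K = -73 + 124*(-19/3) = -73 - 2356/3 = -2575/3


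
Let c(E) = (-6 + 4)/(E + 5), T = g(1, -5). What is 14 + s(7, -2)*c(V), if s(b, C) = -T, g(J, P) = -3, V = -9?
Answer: 31/2 ≈ 15.500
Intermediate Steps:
T = -3
c(E) = -2/(5 + E)
s(b, C) = 3 (s(b, C) = -1*(-3) = 3)
14 + s(7, -2)*c(V) = 14 + 3*(-2/(5 - 9)) = 14 + 3*(-2/(-4)) = 14 + 3*(-2*(-1/4)) = 14 + 3*(1/2) = 14 + 3/2 = 31/2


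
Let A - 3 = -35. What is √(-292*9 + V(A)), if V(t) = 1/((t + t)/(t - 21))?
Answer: I*√168139/8 ≈ 51.256*I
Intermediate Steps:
A = -32 (A = 3 - 35 = -32)
V(t) = (-21 + t)/(2*t) (V(t) = 1/((2*t)/(-21 + t)) = 1/(2*t/(-21 + t)) = (-21 + t)/(2*t))
√(-292*9 + V(A)) = √(-292*9 + (½)*(-21 - 32)/(-32)) = √(-2628 + (½)*(-1/32)*(-53)) = √(-2628 + 53/64) = √(-168139/64) = I*√168139/8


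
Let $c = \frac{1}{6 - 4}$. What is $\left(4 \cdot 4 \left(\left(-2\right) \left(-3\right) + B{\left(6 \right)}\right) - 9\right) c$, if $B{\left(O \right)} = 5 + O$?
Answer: $\frac{263}{2} \approx 131.5$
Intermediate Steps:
$c = \frac{1}{2} \approx 0.5$
$\left(4 \cdot 4 \left(\left(-2\right) \left(-3\right) + B{\left(6 \right)}\right) - 9\right) c = \left(4 \cdot 4 \left(\left(-2\right) \left(-3\right) + \left(5 + 6\right)\right) - 9\right) \frac{1}{2} = \left(16 \left(6 + 11\right) - 9\right) \frac{1}{2} = \left(16 \cdot 17 - 9\right) \frac{1}{2} = \left(272 - 9\right) \frac{1}{2} = 263 \cdot \frac{1}{2} = \frac{263}{2}$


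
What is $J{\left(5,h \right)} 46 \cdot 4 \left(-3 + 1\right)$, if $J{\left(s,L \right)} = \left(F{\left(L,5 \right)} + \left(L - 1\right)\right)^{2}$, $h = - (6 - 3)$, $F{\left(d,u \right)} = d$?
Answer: $-18032$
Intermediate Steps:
$h = -3$ ($h = \left(-1\right) 3 = -3$)
$J{\left(s,L \right)} = \left(-1 + 2 L\right)^{2}$ ($J{\left(s,L \right)} = \left(L + \left(L - 1\right)\right)^{2} = \left(L + \left(-1 + L\right)\right)^{2} = \left(-1 + 2 L\right)^{2}$)
$J{\left(5,h \right)} 46 \cdot 4 \left(-3 + 1\right) = \left(-1 + 2 \left(-3\right)\right)^{2} \cdot 46 \cdot 4 \left(-3 + 1\right) = \left(-1 - 6\right)^{2} \cdot 46 \cdot 4 \left(-2\right) = \left(-7\right)^{2} \cdot 46 \left(-8\right) = 49 \cdot 46 \left(-8\right) = 2254 \left(-8\right) = -18032$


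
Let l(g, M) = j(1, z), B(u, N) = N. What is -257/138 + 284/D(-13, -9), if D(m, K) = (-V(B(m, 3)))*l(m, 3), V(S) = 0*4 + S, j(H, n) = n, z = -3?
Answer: 12293/414 ≈ 29.693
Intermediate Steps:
l(g, M) = -3
V(S) = S (V(S) = 0 + S = S)
D(m, K) = 9 (D(m, K) = -1*3*(-3) = -3*(-3) = 9)
-257/138 + 284/D(-13, -9) = -257/138 + 284/9 = 12293/414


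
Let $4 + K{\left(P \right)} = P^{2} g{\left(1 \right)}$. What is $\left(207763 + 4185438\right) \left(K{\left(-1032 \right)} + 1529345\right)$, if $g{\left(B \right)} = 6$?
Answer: $34791889421485$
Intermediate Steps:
$K{\left(P \right)} = -4 + 6 P^{2}$ ($K{\left(P \right)} = -4 + P^{2} \cdot 6 = -4 + 6 P^{2}$)
$\left(207763 + 4185438\right) \left(K{\left(-1032 \right)} + 1529345\right) = \left(207763 + 4185438\right) \left(\left(-4 + 6 \left(-1032\right)^{2}\right) + 1529345\right) = 4393201 \left(\left(-4 + 6 \cdot 1065024\right) + 1529345\right) = 4393201 \left(\left(-4 + 6390144\right) + 1529345\right) = 4393201 \left(6390140 + 1529345\right) = 4393201 \cdot 7919485 = 34791889421485$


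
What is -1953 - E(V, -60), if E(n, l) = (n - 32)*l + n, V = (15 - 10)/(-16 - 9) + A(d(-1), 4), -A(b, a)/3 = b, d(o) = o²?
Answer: -20309/5 ≈ -4061.8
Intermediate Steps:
A(b, a) = -3*b
V = -16/5 (V = (15 - 10)/(-16 - 9) - 3*(-1)² = 5/(-25) - 3*1 = 5*(-1/25) - 3 = -⅕ - 3 = -16/5 ≈ -3.2000)
E(n, l) = n + l*(-32 + n) (E(n, l) = (-32 + n)*l + n = l*(-32 + n) + n = n + l*(-32 + n))
-1953 - E(V, -60) = -1953 - (-16/5 - 32*(-60) - 60*(-16/5)) = -1953 - (-16/5 + 1920 + 192) = -1953 - 1*10544/5 = -1953 - 10544/5 = -20309/5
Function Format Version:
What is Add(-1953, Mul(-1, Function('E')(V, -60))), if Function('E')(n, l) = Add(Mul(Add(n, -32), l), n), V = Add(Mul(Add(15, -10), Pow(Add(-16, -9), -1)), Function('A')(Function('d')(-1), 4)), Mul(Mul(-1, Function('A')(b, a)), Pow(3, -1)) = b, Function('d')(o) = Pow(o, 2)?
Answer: Rational(-20309, 5) ≈ -4061.8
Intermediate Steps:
Function('A')(b, a) = Mul(-3, b)
V = Rational(-16, 5) (V = Add(Mul(Add(15, -10), Pow(Add(-16, -9), -1)), Mul(-3, Pow(-1, 2))) = Add(Mul(5, Pow(-25, -1)), Mul(-3, 1)) = Add(Mul(5, Rational(-1, 25)), -3) = Add(Rational(-1, 5), -3) = Rational(-16, 5) ≈ -3.2000)
Function('E')(n, l) = Add(n, Mul(l, Add(-32, n))) (Function('E')(n, l) = Add(Mul(Add(-32, n), l), n) = Add(Mul(l, Add(-32, n)), n) = Add(n, Mul(l, Add(-32, n))))
Add(-1953, Mul(-1, Function('E')(V, -60))) = Add(-1953, Mul(-1, Add(Rational(-16, 5), Mul(-32, -60), Mul(-60, Rational(-16, 5))))) = Add(-1953, Mul(-1, Add(Rational(-16, 5), 1920, 192))) = Add(-1953, Mul(-1, Rational(10544, 5))) = Add(-1953, Rational(-10544, 5)) = Rational(-20309, 5)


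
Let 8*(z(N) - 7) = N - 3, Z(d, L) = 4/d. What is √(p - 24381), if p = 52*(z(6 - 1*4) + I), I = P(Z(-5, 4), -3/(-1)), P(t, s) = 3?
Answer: I*√95470/2 ≈ 154.49*I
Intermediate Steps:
z(N) = 53/8 + N/8 (z(N) = 7 + (N - 3)/8 = 7 + (-3 + N)/8 = 7 + (-3/8 + N/8) = 53/8 + N/8)
I = 3
p = 1027/2 (p = 52*((53/8 + (6 - 1*4)/8) + 3) = 52*((53/8 + (6 - 4)/8) + 3) = 52*((53/8 + (⅛)*2) + 3) = 52*((53/8 + ¼) + 3) = 52*(55/8 + 3) = 52*(79/8) = 1027/2 ≈ 513.50)
√(p - 24381) = √(1027/2 - 24381) = √(-47735/2) = I*√95470/2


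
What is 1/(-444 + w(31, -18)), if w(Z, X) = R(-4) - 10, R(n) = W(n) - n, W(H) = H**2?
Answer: -1/434 ≈ -0.0023041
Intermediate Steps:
R(n) = n**2 - n
w(Z, X) = 10 (w(Z, X) = -4*(-1 - 4) - 10 = -4*(-5) - 10 = 20 - 10 = 10)
1/(-444 + w(31, -18)) = 1/(-444 + 10) = 1/(-434) = -1/434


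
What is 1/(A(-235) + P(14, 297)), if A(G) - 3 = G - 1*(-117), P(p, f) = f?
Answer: 1/182 ≈ 0.0054945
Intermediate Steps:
A(G) = 120 + G (A(G) = 3 + (G - 1*(-117)) = 3 + (G + 117) = 3 + (117 + G) = 120 + G)
1/(A(-235) + P(14, 297)) = 1/((120 - 235) + 297) = 1/(-115 + 297) = 1/182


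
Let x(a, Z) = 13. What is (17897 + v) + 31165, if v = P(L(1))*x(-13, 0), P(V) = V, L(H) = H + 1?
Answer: 49088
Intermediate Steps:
L(H) = 1 + H
v = 26 (v = (1 + 1)*13 = 2*13 = 26)
(17897 + v) + 31165 = (17897 + 26) + 31165 = 17923 + 31165 = 49088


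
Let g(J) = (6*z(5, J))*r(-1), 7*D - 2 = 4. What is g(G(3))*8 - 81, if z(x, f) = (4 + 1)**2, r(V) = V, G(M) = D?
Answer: -1281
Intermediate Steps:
D = 6/7 (D = 2/7 + (1/7)*4 = 2/7 + 4/7 = 6/7 ≈ 0.85714)
G(M) = 6/7
z(x, f) = 25 (z(x, f) = 5**2 = 25)
g(J) = -150 (g(J) = (6*25)*(-1) = 150*(-1) = -150)
g(G(3))*8 - 81 = -150*8 - 81 = -1200 - 81 = -1281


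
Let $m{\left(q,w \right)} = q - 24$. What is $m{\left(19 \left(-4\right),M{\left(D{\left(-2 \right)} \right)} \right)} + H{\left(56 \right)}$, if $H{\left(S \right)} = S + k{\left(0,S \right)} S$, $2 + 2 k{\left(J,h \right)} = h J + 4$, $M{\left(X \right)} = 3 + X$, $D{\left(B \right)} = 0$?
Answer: $12$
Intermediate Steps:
$m{\left(q,w \right)} = -24 + q$ ($m{\left(q,w \right)} = q - 24 = -24 + q$)
$k{\left(J,h \right)} = 1 + \frac{J h}{2}$ ($k{\left(J,h \right)} = -1 + \frac{h J + 4}{2} = -1 + \frac{J h + 4}{2} = -1 + \frac{4 + J h}{2} = -1 + \left(2 + \frac{J h}{2}\right) = 1 + \frac{J h}{2}$)
$H{\left(S \right)} = 2 S$ ($H{\left(S \right)} = S + \left(1 + \frac{1}{2} \cdot 0 S\right) S = S + \left(1 + 0\right) S = S + 1 S = S + S = 2 S$)
$m{\left(19 \left(-4\right),M{\left(D{\left(-2 \right)} \right)} \right)} + H{\left(56 \right)} = \left(-24 + 19 \left(-4\right)\right) + 2 \cdot 56 = \left(-24 - 76\right) + 112 = -100 + 112 = 12$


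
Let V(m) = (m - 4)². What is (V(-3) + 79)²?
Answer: 16384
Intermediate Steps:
V(m) = (-4 + m)²
(V(-3) + 79)² = ((-4 - 3)² + 79)² = ((-7)² + 79)² = (49 + 79)² = 128² = 16384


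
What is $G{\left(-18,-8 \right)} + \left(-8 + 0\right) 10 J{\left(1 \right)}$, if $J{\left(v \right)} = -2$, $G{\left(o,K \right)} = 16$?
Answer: $176$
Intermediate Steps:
$G{\left(-18,-8 \right)} + \left(-8 + 0\right) 10 J{\left(1 \right)} = 16 + \left(-8 + 0\right) 10 \left(-2\right) = 16 + \left(-8\right) 10 \left(-2\right) = 16 - -160 = 16 + 160 = 176$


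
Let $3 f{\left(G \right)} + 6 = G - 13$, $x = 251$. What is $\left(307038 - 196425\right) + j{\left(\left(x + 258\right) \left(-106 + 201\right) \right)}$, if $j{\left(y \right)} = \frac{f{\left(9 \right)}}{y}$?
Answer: $\frac{3209214967}{29013} \approx 1.1061 \cdot 10^{5}$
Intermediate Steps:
$f{\left(G \right)} = - \frac{19}{3} + \frac{G}{3}$ ($f{\left(G \right)} = -2 + \frac{G - 13}{3} = -2 + \frac{-13 + G}{3} = -2 + \left(- \frac{13}{3} + \frac{G}{3}\right) = - \frac{19}{3} + \frac{G}{3}$)
$j{\left(y \right)} = - \frac{10}{3 y}$ ($j{\left(y \right)} = \frac{- \frac{19}{3} + \frac{1}{3} \cdot 9}{y} = \frac{- \frac{19}{3} + 3}{y} = - \frac{10}{3 y}$)
$\left(307038 - 196425\right) + j{\left(\left(x + 258\right) \left(-106 + 201\right) \right)} = \left(307038 - 196425\right) - \frac{10}{3 \left(251 + 258\right) \left(-106 + 201\right)} = 110613 - \frac{10}{3 \cdot 509 \cdot 95} = 110613 - \frac{10}{3 \cdot 48355} = 110613 - \frac{2}{29013} = \frac{3209214967}{29013}$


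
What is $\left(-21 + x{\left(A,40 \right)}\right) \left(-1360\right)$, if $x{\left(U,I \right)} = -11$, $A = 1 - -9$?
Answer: $43520$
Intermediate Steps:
$A = 10$ ($A = 1 + 9 = 10$)
$\left(-21 + x{\left(A,40 \right)}\right) \left(-1360\right) = \left(-21 - 11\right) \left(-1360\right) = \left(-32\right) \left(-1360\right) = 43520$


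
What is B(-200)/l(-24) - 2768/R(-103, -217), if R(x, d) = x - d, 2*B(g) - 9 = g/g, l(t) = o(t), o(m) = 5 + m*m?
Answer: -803819/33117 ≈ -24.272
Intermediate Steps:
o(m) = 5 + m²
l(t) = 5 + t²
B(g) = 5 (B(g) = 9/2 + (g/g)/2 = 9/2 + (½)*1 = 9/2 + ½ = 5)
B(-200)/l(-24) - 2768/R(-103, -217) = 5/(5 + (-24)²) - 2768/(-103 - 1*(-217)) = 5/(5 + 576) - 2768/(-103 + 217) = 5/581 - 2768/114 = 5*(1/581) - 2768*1/114 = 5/581 - 1384/57 = -803819/33117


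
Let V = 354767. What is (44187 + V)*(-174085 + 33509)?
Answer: -56083357504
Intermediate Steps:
(44187 + V)*(-174085 + 33509) = (44187 + 354767)*(-174085 + 33509) = 398954*(-140576) = -56083357504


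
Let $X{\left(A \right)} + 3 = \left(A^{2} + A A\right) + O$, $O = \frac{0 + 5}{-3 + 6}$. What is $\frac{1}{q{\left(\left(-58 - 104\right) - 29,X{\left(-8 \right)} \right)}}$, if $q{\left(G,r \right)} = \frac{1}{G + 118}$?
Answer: $-73$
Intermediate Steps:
$O = \frac{5}{3} \approx 1.6667$
$X{\left(A \right)} = - \frac{4}{3} + 2 A^{2}$ ($X{\left(A \right)} = -3 + \left(\left(A^{2} + A A\right) + \frac{5}{3}\right) = -3 + \left(\left(A^{2} + A^{2}\right) + \frac{5}{3}\right) = -3 + \left(2 A^{2} + \frac{5}{3}\right) = -3 + \left(\frac{5}{3} + 2 A^{2}\right) = - \frac{4}{3} + 2 A^{2}$)
$q{\left(G,r \right)} = \frac{1}{118 + G}$
$\frac{1}{q{\left(\left(-58 - 104\right) - 29,X{\left(-8 \right)} \right)}} = \frac{1}{\frac{1}{118 - 191}} = \frac{1}{\frac{1}{-73}} = \frac{1}{- \frac{1}{73}} = -73$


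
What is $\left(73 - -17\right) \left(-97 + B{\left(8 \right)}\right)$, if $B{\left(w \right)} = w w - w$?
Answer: $-3690$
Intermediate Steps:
$B{\left(w \right)} = w^{2} - w$
$\left(73 - -17\right) \left(-97 + B{\left(8 \right)}\right) = \left(73 - -17\right) \left(-97 + 8 \left(-1 + 8\right)\right) = \left(73 + 17\right) \left(-97 + 8 \cdot 7\right) = 90 \left(-97 + 56\right) = 90 \left(-41\right) = -3690$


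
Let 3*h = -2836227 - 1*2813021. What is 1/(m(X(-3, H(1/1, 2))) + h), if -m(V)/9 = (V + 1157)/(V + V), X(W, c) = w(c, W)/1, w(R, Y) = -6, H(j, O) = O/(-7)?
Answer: -12/22586633 ≈ -5.3129e-7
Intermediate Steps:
H(j, O) = -O/7 (H(j, O) = O*(-⅐) = -O/7)
X(W, c) = -6 (X(W, c) = -6/1 = -6*1 = -6)
m(V) = -9*(1157 + V)/(2*V) (m(V) = -9*(V + 1157)/(V + V) = -9*(1157 + V)/(2*V))
h = -5649248/3 (h = (-2836227 - 1*2813021)/3 = (-2836227 - 2813021)/3 = (⅓)*(-5649248) = -5649248/3 ≈ -1.8831e+6)
1/(m(X(-3, H(1/1, 2))) + h) = 1/((9/2)*(-1157 - 1*(-6))/(-6) - 5649248/3) = 1/((9/2)*(-⅙)*(-1157 + 6) - 5649248/3) = 1/((9/2)*(-⅙)*(-1151) - 5649248/3) = 1/(3453/4 - 5649248/3) = 1/(-22586633/12) = -12/22586633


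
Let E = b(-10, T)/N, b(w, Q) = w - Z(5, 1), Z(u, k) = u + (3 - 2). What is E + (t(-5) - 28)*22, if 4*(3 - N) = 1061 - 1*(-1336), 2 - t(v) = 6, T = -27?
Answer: -1678976/2385 ≈ -703.97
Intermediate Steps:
t(v) = -4 (t(v) = 2 - 1*6 = 2 - 6 = -4)
Z(u, k) = 1 + u (Z(u, k) = u + 1 = 1 + u)
b(w, Q) = -6 + w (b(w, Q) = w - (1 + 5) = w - 1*6 = w - 6 = -6 + w)
N = -2385/4 (N = 3 - (1061 - 1*(-1336))/4 = 3 - (1061 + 1336)/4 = 3 - 1/4*2397 = 3 - 2397/4 = -2385/4 ≈ -596.25)
E = 64/2385 (E = (-6 - 10)/(-2385/4) = -16*(-4/2385) = 64/2385 ≈ 0.026834)
E + (t(-5) - 28)*22 = 64/2385 + (-4 - 28)*22 = 64/2385 - 32*22 = 64/2385 - 704 = -1678976/2385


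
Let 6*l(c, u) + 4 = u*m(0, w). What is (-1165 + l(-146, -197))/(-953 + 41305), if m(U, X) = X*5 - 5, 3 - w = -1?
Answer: -9949/242112 ≈ -0.041093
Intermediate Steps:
w = 4 (w = 3 - 1*(-1) = 3 + 1 = 4)
m(U, X) = -5 + 5*X (m(U, X) = 5*X - 5 = -5 + 5*X)
l(c, u) = -2/3 + 5*u/2 (l(c, u) = -2/3 + (u*(-5 + 5*4))/6 = -2/3 + (u*(-5 + 20))/6 = -2/3 + (u*15)/6 = -2/3 + (15*u)/6 = -2/3 + 5*u/2)
(-1165 + l(-146, -197))/(-953 + 41305) = (-1165 + (-2/3 + (5/2)*(-197)))/(-953 + 41305) = (-1165 + (-2/3 - 985/2))/40352 = (-1165 - 2959/6)*(1/40352) = -9949/6*1/40352 = -9949/242112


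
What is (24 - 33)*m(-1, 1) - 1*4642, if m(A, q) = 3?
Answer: -4669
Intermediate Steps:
(24 - 33)*m(-1, 1) - 1*4642 = (24 - 33)*3 - 1*4642 = -9*3 - 4642 = -27 - 4642 = -4669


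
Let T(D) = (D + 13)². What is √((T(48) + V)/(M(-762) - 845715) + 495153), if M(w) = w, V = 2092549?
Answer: √39420765869908683/282159 ≈ 703.67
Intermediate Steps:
T(D) = (13 + D)²
√((T(48) + V)/(M(-762) - 845715) + 495153) = √(((13 + 48)² + 2092549)/(-762 - 845715) + 495153) = √((61² + 2092549)/(-846477) + 495153) = √((3721 + 2092549)*(-1/846477) + 495153) = √(2096270*(-1/846477) + 495153) = √(-2096270/846477 + 495153) = √(419133529711/846477) = √39420765869908683/282159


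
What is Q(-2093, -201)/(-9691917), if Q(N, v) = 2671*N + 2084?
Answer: 1862773/3230639 ≈ 0.57660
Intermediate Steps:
Q(N, v) = 2084 + 2671*N
Q(-2093, -201)/(-9691917) = (2084 + 2671*(-2093))/(-9691917) = (2084 - 5590403)*(-1/9691917) = -5588319*(-1/9691917) = 1862773/3230639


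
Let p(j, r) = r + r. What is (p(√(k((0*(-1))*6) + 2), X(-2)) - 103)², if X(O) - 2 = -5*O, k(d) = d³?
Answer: 6241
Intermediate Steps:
X(O) = 2 - 5*O
p(j, r) = 2*r
(p(√(k((0*(-1))*6) + 2), X(-2)) - 103)² = (2*(2 - 5*(-2)) - 103)² = (2*(2 + 10) - 103)² = (2*12 - 103)² = (24 - 103)² = (-79)² = 6241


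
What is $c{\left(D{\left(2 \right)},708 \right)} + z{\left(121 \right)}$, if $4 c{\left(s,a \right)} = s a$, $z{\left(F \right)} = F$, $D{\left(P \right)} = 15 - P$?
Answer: $2422$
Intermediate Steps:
$c{\left(s,a \right)} = \frac{a s}{4}$ ($c{\left(s,a \right)} = \frac{s a}{4} = \frac{a s}{4}$)
$c{\left(D{\left(2 \right)},708 \right)} + z{\left(121 \right)} = \frac{1}{4} \cdot 708 \left(15 - 2\right) + 121 = \frac{1}{4} \cdot 708 \cdot 13 + 121 = 2301 + 121 = 2422$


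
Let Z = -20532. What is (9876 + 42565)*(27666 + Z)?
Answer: 374114094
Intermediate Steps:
(9876 + 42565)*(27666 + Z) = (9876 + 42565)*(27666 - 20532) = 52441*7134 = 374114094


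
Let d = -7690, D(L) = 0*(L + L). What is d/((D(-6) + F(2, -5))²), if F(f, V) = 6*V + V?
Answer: -1538/245 ≈ -6.2775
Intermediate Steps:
D(L) = 0 (D(L) = 0*(2*L) = 0)
F(f, V) = 7*V
d/((D(-6) + F(2, -5))²) = -7690/(0 + 7*(-5))² = -7690/(0 - 35)² = -7690/((-35)²) = -7690/1225 = -7690*1/1225 = -1538/245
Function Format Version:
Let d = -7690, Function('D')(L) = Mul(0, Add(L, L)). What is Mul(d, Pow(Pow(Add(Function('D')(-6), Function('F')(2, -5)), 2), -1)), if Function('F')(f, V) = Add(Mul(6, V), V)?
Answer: Rational(-1538, 245) ≈ -6.2775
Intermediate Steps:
Function('D')(L) = 0 (Function('D')(L) = Mul(0, Mul(2, L)) = 0)
Function('F')(f, V) = Mul(7, V)
Mul(d, Pow(Pow(Add(Function('D')(-6), Function('F')(2, -5)), 2), -1)) = Mul(-7690, Pow(Pow(Add(0, Mul(7, -5)), 2), -1)) = Mul(-7690, Pow(Pow(Add(0, -35), 2), -1)) = Mul(-7690, Pow(Pow(-35, 2), -1)) = Mul(-7690, Pow(1225, -1)) = Mul(-7690, Rational(1, 1225)) = Rational(-1538, 245)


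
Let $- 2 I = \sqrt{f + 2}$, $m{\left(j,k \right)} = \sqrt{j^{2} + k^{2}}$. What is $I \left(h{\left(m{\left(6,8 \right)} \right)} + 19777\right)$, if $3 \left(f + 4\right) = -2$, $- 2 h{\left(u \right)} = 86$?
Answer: $- 6578 i \sqrt{6} \approx - 16113.0 i$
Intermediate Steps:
$h{\left(u \right)} = -43$ ($h{\left(u \right)} = \left(- \frac{1}{2}\right) 86 = -43$)
$f = - \frac{14}{3}$ ($f = -4 + \frac{1}{3} \left(-2\right) = -4 - \frac{2}{3} = - \frac{14}{3} \approx -4.6667$)
$I = - \frac{i \sqrt{6}}{3}$ ($I = - \frac{\sqrt{- \frac{14}{3} + 2}}{2} = - \frac{\sqrt{- \frac{8}{3}}}{2} = - \frac{\frac{2}{3} i \sqrt{6}}{2} = - \frac{i \sqrt{6}}{3} \approx - 0.8165 i$)
$I \left(h{\left(m{\left(6,8 \right)} \right)} + 19777\right) = - \frac{i \sqrt{6}}{3} \left(-43 + 19777\right) = - \frac{i \sqrt{6}}{3} \cdot 19734 = - 6578 i \sqrt{6}$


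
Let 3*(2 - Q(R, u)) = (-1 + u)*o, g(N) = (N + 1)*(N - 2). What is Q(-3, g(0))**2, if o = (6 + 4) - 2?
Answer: 100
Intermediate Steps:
g(N) = (1 + N)*(-2 + N)
o = 8 (o = 10 - 2 = 8)
Q(R, u) = 14/3 - 8*u/3 (Q(R, u) = 2 - (-1 + u)*8/3 = 2 - (-8 + 8*u)/3 = 2 + (8/3 - 8*u/3) = 14/3 - 8*u/3)
Q(-3, g(0))**2 = (14/3 - 8*(-2 + 0**2 - 1*0)/3)**2 = (14/3 - 8*(-2 + 0 + 0)/3)**2 = (14/3 - 8/3*(-2))**2 = (14/3 + 16/3)**2 = 10**2 = 100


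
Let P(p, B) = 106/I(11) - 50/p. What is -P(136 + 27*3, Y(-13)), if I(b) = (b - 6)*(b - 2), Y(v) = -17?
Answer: -20752/9765 ≈ -2.1251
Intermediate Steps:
I(b) = (-6 + b)*(-2 + b)
P(p, B) = 106/45 - 50/p (P(p, B) = 106/(12 + 11² - 8*11) - 50/p = 106/(12 + 121 - 88) - 50/p = 106/45 - 50/p)
-P(136 + 27*3, Y(-13)) = -(106/45 - 50/(136 + 27*3)) = -(106/45 - 50/(136 + 81)) = -(106/45 - 50/217) = -1*20752/9765 = -20752/9765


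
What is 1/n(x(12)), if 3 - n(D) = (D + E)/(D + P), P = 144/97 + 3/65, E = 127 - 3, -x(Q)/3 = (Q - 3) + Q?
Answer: 387564/1547297 ≈ 0.25048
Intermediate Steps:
x(Q) = 9 - 6*Q (x(Q) = -3*((Q - 3) + Q) = -3*((-3 + Q) + Q) = -3*(-3 + 2*Q) = 9 - 6*Q)
E = 124
P = 9651/6305 (P = 144*(1/97) + 3*(1/65) = 144/97 + 3/65 = 9651/6305 ≈ 1.5307)
n(D) = 3 - (124 + D)/(9651/6305 + D) (n(D) = 3 - (D + 124)/(D + 9651/6305) = 3 - (124 + D)/(9651/6305 + D))
1/n(x(12)) = 1/((-752867 + 12610*(9 - 6*12))/(9651 + 6305*(9 - 6*12))) = 1/((-752867 + 12610*(9 - 72))/(9651 + 6305*(9 - 72))) = 1/((-752867 + 12610*(-63))/(9651 + 6305*(-63))) = 1/((-752867 - 794430)/(9651 - 397215)) = 1/(-1547297/(-387564)) = 1/(-1/387564*(-1547297)) = 1/(1547297/387564) = 387564/1547297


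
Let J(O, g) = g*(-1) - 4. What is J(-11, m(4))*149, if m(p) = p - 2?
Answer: -894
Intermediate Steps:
m(p) = -2 + p
J(O, g) = -4 - g (J(O, g) = -g - 4 = -4 - g)
J(-11, m(4))*149 = (-4 - (-2 + 4))*149 = (-4 - 1*2)*149 = (-4 - 2)*149 = -6*149 = -894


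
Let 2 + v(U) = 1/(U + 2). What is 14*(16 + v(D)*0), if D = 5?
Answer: 224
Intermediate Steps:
v(U) = -2 + 1/(2 + U) (v(U) = -2 + 1/(U + 2) = -2 + 1/(2 + U))
14*(16 + v(D)*0) = 14*(16 + ((-3 - 2*5)/(2 + 5))*0) = 14*(16 + ((-3 - 10)/7)*0) = 14*(16 + ((⅐)*(-13))*0) = 14*(16 - 13/7*0) = 14*(16 + 0) = 14*16 = 224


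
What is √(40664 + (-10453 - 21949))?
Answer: 9*√102 ≈ 90.896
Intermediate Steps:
√(40664 + (-10453 - 21949)) = √(40664 - 32402) = √8262 = 9*√102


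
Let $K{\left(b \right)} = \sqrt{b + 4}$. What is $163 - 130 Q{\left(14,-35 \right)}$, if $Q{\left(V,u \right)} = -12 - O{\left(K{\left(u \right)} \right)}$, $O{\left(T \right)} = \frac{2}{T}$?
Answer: $1723 - \frac{260 i \sqrt{31}}{31} \approx 1723.0 - 46.697 i$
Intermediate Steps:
$K{\left(b \right)} = \sqrt{4 + b}$
$Q{\left(V,u \right)} = -12 - \frac{2}{\sqrt{4 + u}}$
$163 - 130 Q{\left(14,-35 \right)} = 163 - 130 \left(-12 - \frac{2}{\sqrt{4 - 35}}\right) = 163 - 130 \left(-12 - \frac{2}{i \sqrt{31}}\right) = 163 - 130 \left(-12 - 2 \left(- \frac{i \sqrt{31}}{31}\right)\right) = 163 - 130 \left(-12 + \frac{2 i \sqrt{31}}{31}\right) = 163 + \left(1560 - \frac{260 i \sqrt{31}}{31}\right) = 1723 - \frac{260 i \sqrt{31}}{31}$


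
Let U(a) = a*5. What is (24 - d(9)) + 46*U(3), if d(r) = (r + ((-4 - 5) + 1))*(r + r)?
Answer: 696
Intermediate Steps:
U(a) = 5*a
d(r) = 2*r*(-8 + r) (d(r) = (r + (-9 + 1))*(2*r) = (r - 8)*(2*r) = (-8 + r)*(2*r) = 2*r*(-8 + r))
(24 - d(9)) + 46*U(3) = (24 - 2*9*(-8 + 9)) + 46*(5*3) = (24 - 2*9) + 46*15 = (24 - 1*18) + 690 = (24 - 18) + 690 = 6 + 690 = 696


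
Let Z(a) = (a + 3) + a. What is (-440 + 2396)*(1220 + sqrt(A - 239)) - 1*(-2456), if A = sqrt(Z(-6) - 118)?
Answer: 2388776 + 1956*sqrt(-239 + I*sqrt(127)) ≈ 2.3895e+6 + 30247.0*I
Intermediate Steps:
Z(a) = 3 + 2*a (Z(a) = (3 + a) + a = 3 + 2*a)
A = I*sqrt(127) (A = sqrt((3 + 2*(-6)) - 118) = sqrt((3 - 12) - 118) = sqrt(-9 - 118) = sqrt(-127) = I*sqrt(127) ≈ 11.269*I)
(-440 + 2396)*(1220 + sqrt(A - 239)) - 1*(-2456) = (-440 + 2396)*(1220 + sqrt(I*sqrt(127) - 239)) - 1*(-2456) = 1956*(1220 + sqrt(-239 + I*sqrt(127))) + 2456 = (2386320 + 1956*sqrt(-239 + I*sqrt(127))) + 2456 = 2388776 + 1956*sqrt(-239 + I*sqrt(127))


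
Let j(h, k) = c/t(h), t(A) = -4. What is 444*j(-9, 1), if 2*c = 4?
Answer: -222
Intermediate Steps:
c = 2 (c = (½)*4 = 2)
j(h, k) = -½ (j(h, k) = 2/(-4) = 2*(-¼) = -½)
444*j(-9, 1) = 444*(-½) = -222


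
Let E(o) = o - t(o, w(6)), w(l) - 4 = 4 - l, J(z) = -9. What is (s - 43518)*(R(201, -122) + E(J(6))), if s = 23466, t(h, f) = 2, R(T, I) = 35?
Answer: -481248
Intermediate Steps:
w(l) = 8 - l (w(l) = 4 + (4 - l) = 8 - l)
E(o) = -2 + o (E(o) = o - 1*2 = o - 2 = -2 + o)
(s - 43518)*(R(201, -122) + E(J(6))) = (23466 - 43518)*(35 + (-2 - 9)) = -20052*(35 - 11) = -20052*24 = -481248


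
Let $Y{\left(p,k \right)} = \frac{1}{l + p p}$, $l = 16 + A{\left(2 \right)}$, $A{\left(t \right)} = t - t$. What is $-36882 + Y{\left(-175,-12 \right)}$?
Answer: $- \frac{1130101361}{30641} \approx -36882.0$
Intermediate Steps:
$A{\left(t \right)} = 0$
$l = 16$ ($l = 16 + 0 = 16$)
$Y{\left(p,k \right)} = \frac{1}{16 + p^{2}}$ ($Y{\left(p,k \right)} = \frac{1}{16 + p p} = \frac{1}{16 + p^{2}}$)
$-36882 + Y{\left(-175,-12 \right)} = -36882 + \frac{1}{16 + \left(-175\right)^{2}} = -36882 + \frac{1}{16 + 30625} = -36882 + \frac{1}{30641} = - \frac{1130101361}{30641}$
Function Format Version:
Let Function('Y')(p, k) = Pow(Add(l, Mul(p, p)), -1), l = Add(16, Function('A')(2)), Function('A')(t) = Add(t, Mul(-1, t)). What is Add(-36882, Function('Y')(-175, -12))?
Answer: Rational(-1130101361, 30641) ≈ -36882.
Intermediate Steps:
Function('A')(t) = 0
l = 16 (l = Add(16, 0) = 16)
Function('Y')(p, k) = Pow(Add(16, Pow(p, 2)), -1) (Function('Y')(p, k) = Pow(Add(16, Mul(p, p)), -1) = Pow(Add(16, Pow(p, 2)), -1))
Add(-36882, Function('Y')(-175, -12)) = Add(-36882, Pow(Add(16, Pow(-175, 2)), -1)) = Add(-36882, Pow(Add(16, 30625), -1)) = Add(-36882, Pow(30641, -1)) = Add(-36882, Rational(1, 30641)) = Rational(-1130101361, 30641)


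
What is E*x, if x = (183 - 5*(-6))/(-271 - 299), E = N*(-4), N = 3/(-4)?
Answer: -213/190 ≈ -1.1211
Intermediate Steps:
N = -¾ (N = 3*(-¼) = -¾ ≈ -0.75000)
E = 3 (E = -¾*(-4) = 3)
x = -71/190 (x = (183 + 30)/(-570) = 213*(-1/570) = -71/190 ≈ -0.37368)
E*x = 3*(-71/190) = -213/190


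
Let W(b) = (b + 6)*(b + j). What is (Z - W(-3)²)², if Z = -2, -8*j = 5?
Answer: 59243809/4096 ≈ 14464.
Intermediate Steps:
j = -5/8 (j = -⅛*5 = -5/8 ≈ -0.62500)
W(b) = (6 + b)*(-5/8 + b) (W(b) = (b + 6)*(b - 5/8) = (6 + b)*(-5/8 + b))
(Z - W(-3)²)² = (-2 - (-15/4 + (-3)² + (43/8)*(-3))²)² = (-2 - (-15/4 + 9 - 129/8)²)² = (-2 - (-87/8)²)² = (-2 - 1*7569/64)² = (-2 - 7569/64)² = (-7697/64)² = 59243809/4096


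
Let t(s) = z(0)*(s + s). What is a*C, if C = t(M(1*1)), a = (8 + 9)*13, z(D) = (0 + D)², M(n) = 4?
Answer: 0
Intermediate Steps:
z(D) = D²
a = 221 (a = 17*13 = 221)
t(s) = 0 (t(s) = 0²*(s + s) = 0*(2*s) = 0)
C = 0
a*C = 221*0 = 0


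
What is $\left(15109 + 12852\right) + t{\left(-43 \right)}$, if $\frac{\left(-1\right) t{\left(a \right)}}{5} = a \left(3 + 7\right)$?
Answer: $30111$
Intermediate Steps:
$t{\left(a \right)} = - 50 a$ ($t{\left(a \right)} = - 5 a \left(3 + 7\right) = - 5 a 10 = - 5 \cdot 10 a = - 50 a$)
$\left(15109 + 12852\right) + t{\left(-43 \right)} = \left(15109 + 12852\right) - -2150 = 27961 + 2150 = 30111$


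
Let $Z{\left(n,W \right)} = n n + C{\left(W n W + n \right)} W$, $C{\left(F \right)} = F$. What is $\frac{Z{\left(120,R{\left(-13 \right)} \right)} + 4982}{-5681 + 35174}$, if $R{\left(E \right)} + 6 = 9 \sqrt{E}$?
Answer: $\frac{2267222}{29493} - \frac{113280 i \sqrt{13}}{3277} \approx 76.873 - 124.64 i$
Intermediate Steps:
$R{\left(E \right)} = -6 + 9 \sqrt{E}$
$Z{\left(n,W \right)} = n^{2} + W \left(n + n W^{2}\right)$ ($Z{\left(n,W \right)} = n n + \left(W n W + n\right) W = n^{2} + \left(n W^{2} + n\right) W = n^{2} + \left(n + n W^{2}\right) W = n^{2} + W \left(n + n W^{2}\right)$)
$\frac{Z{\left(120,R{\left(-13 \right)} \right)} + 4982}{-5681 + 35174} = \frac{120 \left(\left(-6 + 9 \sqrt{-13}\right) + 120 + \left(-6 + 9 \sqrt{-13}\right)^{3}\right) + 4982}{-5681 + 35174} = \frac{120 \left(\left(-6 + 9 i \sqrt{13}\right) + 120 + \left(-6 + 9 i \sqrt{13}\right)^{3}\right) + 4982}{29493} = \left(120 \left(\left(-6 + 9 i \sqrt{13}\right) + 120 + \left(-6 + 9 i \sqrt{13}\right)^{3}\right) + 4982\right) \frac{1}{29493} = \left(120 \left(114 + \left(-6 + 9 i \sqrt{13}\right)^{3} + 9 i \sqrt{13}\right) + 4982\right) \frac{1}{29493} = \left(\left(13680 + 120 \left(-6 + 9 i \sqrt{13}\right)^{3} + 1080 i \sqrt{13}\right) + 4982\right) \frac{1}{29493} = \left(18662 + 120 \left(-6 + 9 i \sqrt{13}\right)^{3} + 1080 i \sqrt{13}\right) \frac{1}{29493} = \frac{18662}{29493} + \frac{40 \left(-6 + 9 i \sqrt{13}\right)^{3}}{9831} + \frac{120 i \sqrt{13}}{3277}$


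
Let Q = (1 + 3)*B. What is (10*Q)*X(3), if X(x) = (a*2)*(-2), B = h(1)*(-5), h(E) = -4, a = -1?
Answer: 3200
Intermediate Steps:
B = 20 (B = -4*(-5) = 20)
X(x) = 4 (X(x) = -1*2*(-2) = -2*(-2) = 4)
Q = 80 (Q = (1 + 3)*20 = 4*20 = 80)
(10*Q)*X(3) = (10*80)*4 = 800*4 = 3200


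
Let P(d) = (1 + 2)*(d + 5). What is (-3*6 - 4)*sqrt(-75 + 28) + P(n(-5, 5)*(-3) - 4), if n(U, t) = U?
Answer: 48 - 22*I*sqrt(47) ≈ 48.0 - 150.82*I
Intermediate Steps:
P(d) = 15 + 3*d (P(d) = 3*(5 + d) = 15 + 3*d)
(-3*6 - 4)*sqrt(-75 + 28) + P(n(-5, 5)*(-3) - 4) = (-3*6 - 4)*sqrt(-75 + 28) + (15 + 3*(-5*(-3) - 4)) = (-18 - 4)*sqrt(-47) + (15 + 3*(15 - 4)) = -22*I*sqrt(47) + (15 + 3*11) = -22*I*sqrt(47) + (15 + 33) = -22*I*sqrt(47) + 48 = 48 - 22*I*sqrt(47)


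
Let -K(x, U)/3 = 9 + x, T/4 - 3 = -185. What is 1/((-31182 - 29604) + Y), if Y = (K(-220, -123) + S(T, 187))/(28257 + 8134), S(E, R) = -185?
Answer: -36391/2212062878 ≈ -1.6451e-5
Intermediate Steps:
T = -728 (T = 12 + 4*(-185) = 12 - 740 = -728)
K(x, U) = -27 - 3*x (K(x, U) = -3*(9 + x) = -27 - 3*x)
Y = 448/36391 (Y = ((-27 - 3*(-220)) - 185)/(28257 + 8134) = ((-27 + 660) - 185)/36391 = (633 - 185)*(1/36391) = 448*(1/36391) = 448/36391 ≈ 0.012311)
1/((-31182 - 29604) + Y) = 1/((-31182 - 29604) + 448/36391) = 1/(-60786 + 448/36391) = 1/(-2212062878/36391) = -36391/2212062878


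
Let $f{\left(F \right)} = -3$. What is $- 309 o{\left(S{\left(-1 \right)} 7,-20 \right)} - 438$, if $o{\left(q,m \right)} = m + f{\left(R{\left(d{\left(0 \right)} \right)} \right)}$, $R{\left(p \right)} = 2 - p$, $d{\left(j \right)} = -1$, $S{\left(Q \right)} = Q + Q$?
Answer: $6669$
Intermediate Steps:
$S{\left(Q \right)} = 2 Q$
$o{\left(q,m \right)} = -3 + m$ ($o{\left(q,m \right)} = m - 3 = -3 + m$)
$- 309 o{\left(S{\left(-1 \right)} 7,-20 \right)} - 438 = - 309 \left(-3 - 20\right) - 438 = \left(-309\right) \left(-23\right) - 438 = 7107 - 438 = 6669$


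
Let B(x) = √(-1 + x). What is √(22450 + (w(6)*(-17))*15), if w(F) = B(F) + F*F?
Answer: √(13270 - 255*√5) ≈ 112.69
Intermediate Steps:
w(F) = F² + √(-1 + F) (w(F) = √(-1 + F) + F*F = √(-1 + F) + F² = F² + √(-1 + F))
√(22450 + (w(6)*(-17))*15) = √(22450 + ((6² + √(-1 + 6))*(-17))*15) = √(22450 + ((36 + √5)*(-17))*15) = √(22450 + (-612 - 17*√5)*15) = √(22450 + (-9180 - 255*√5)) = √(13270 - 255*√5)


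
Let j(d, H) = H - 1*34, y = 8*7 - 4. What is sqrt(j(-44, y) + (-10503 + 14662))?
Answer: sqrt(4177) ≈ 64.630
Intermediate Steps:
y = 52 (y = 56 - 4 = 52)
j(d, H) = -34 + H (j(d, H) = H - 34 = -34 + H)
sqrt(j(-44, y) + (-10503 + 14662)) = sqrt((-34 + 52) + (-10503 + 14662)) = sqrt(18 + 4159) = sqrt(4177)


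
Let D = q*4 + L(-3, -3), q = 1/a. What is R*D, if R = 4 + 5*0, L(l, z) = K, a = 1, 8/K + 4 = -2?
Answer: 32/3 ≈ 10.667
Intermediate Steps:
K = -4/3 (K = 8/(-4 - 2) = 8/(-6) = 8*(-⅙) = -4/3 ≈ -1.3333)
L(l, z) = -4/3
q = 1 (q = 1/1 = 1)
R = 4 (R = 4 + 0 = 4)
D = 8/3 (D = 1*4 - 4/3 = 4 - 4/3 = 8/3 ≈ 2.6667)
R*D = 4*(8/3) = 32/3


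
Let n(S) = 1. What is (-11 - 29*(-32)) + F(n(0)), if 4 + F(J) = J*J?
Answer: 914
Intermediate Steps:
F(J) = -4 + J**2 (F(J) = -4 + J*J = -4 + J**2)
(-11 - 29*(-32)) + F(n(0)) = (-11 - 29*(-32)) + (-4 + 1**2) = (-11 + 928) + (-4 + 1) = 917 - 3 = 914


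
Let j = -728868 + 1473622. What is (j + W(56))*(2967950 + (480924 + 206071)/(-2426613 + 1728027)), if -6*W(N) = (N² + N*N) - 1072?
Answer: 2313527877853021855/1047879 ≈ 2.2078e+12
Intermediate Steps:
j = 744754
W(N) = 536/3 - N²/3 (W(N) = -((N² + N*N) - 1072)/6 = -((N² + N²) - 1072)/6 = -(2*N² - 1072)/6 = -(-1072 + 2*N²)/6 = 536/3 - N²/3)
(j + W(56))*(2967950 + (480924 + 206071)/(-2426613 + 1728027)) = (744754 + (536/3 - ⅓*56²))*(2967950 + (480924 + 206071)/(-2426613 + 1728027)) = (744754 + (536/3 - ⅓*3136))*(2967950 + 686995/(-698586)) = (744754 + (536/3 - 3136/3))*(2967950 + 686995*(-1/698586)) = (744754 - 2600/3)*(2967950 - 686995/698586) = (2231662/3)*(2073367631705/698586) = 2313527877853021855/1047879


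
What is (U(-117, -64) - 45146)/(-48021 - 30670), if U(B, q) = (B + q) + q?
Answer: 45391/78691 ≈ 0.57683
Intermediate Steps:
U(B, q) = B + 2*q
(U(-117, -64) - 45146)/(-48021 - 30670) = ((-117 + 2*(-64)) - 45146)/(-48021 - 30670) = ((-117 - 128) - 45146)/(-78691) = (-245 - 45146)*(-1/78691) = -45391*(-1/78691) = 45391/78691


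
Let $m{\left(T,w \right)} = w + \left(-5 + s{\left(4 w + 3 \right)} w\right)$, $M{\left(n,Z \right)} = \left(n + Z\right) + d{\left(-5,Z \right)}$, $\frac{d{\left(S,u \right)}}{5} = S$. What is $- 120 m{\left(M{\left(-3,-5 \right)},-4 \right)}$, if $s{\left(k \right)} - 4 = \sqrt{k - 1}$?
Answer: $3000 + 480 i \sqrt{14} \approx 3000.0 + 1796.0 i$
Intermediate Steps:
$d{\left(S,u \right)} = 5 S$
$s{\left(k \right)} = 4 + \sqrt{-1 + k}$ ($s{\left(k \right)} = 4 + \sqrt{k - 1} = 4 + \sqrt{-1 + k}$)
$M{\left(n,Z \right)} = -25 + Z + n$ ($M{\left(n,Z \right)} = \left(n + Z\right) + 5 \left(-5\right) = \left(Z + n\right) - 25 = -25 + Z + n$)
$m{\left(T,w \right)} = -5 + w + w \left(4 + \sqrt{2 + 4 w}\right)$ ($m{\left(T,w \right)} = w + \left(-5 + \left(4 + \sqrt{-1 + \left(4 w + 3\right)}\right) w\right) = w + \left(-5 + \left(4 + \sqrt{-1 + \left(3 + 4 w\right)}\right) w\right) = w + \left(-5 + \left(4 + \sqrt{2 + 4 w}\right) w\right) = w + \left(-5 + w \left(4 + \sqrt{2 + 4 w}\right)\right) = -5 + w + w \left(4 + \sqrt{2 + 4 w}\right)$)
$- 120 m{\left(M{\left(-3,-5 \right)},-4 \right)} = - 120 \left(-5 - 4 - 4 \left(4 + \sqrt{2 + 4 \left(-4\right)}\right)\right) = - 120 \left(-5 - 4 - 4 \left(4 + \sqrt{2 - 16}\right)\right) = - 120 \left(-5 - 4 - 4 \left(4 + \sqrt{-14}\right)\right) = - 120 \left(-5 - 4 - 4 \left(4 + i \sqrt{14}\right)\right) = - 120 \left(-5 - 4 - \left(16 + 4 i \sqrt{14}\right)\right) = - 120 \left(-25 - 4 i \sqrt{14}\right) = 3000 + 480 i \sqrt{14}$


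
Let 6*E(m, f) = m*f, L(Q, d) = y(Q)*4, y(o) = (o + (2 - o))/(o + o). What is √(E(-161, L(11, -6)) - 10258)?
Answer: 2*I*√2795397/33 ≈ 101.33*I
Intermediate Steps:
y(o) = 1/o (y(o) = 2/((2*o)) = 2*(1/(2*o)) = 1/o)
L(Q, d) = 4/Q
E(m, f) = f*m/6 (E(m, f) = (m*f)/6 = (f*m)/6 = f*m/6)
√(E(-161, L(11, -6)) - 10258) = √((⅙)*(4/11)*(-161) - 10258) = √(-322/33 - 10258) = √(-338836/33) = 2*I*√2795397/33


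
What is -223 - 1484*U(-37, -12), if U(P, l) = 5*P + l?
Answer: 292125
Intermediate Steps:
U(P, l) = l + 5*P
-223 - 1484*U(-37, -12) = -223 - 1484*(-12 + 5*(-37)) = -223 - 1484*(-12 - 185) = -223 - 1484*(-197) = -223 + 292348 = 292125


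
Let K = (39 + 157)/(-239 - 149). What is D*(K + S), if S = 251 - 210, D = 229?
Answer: 899512/97 ≈ 9273.3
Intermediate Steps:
K = -49/97 (K = 196/(-388) = 196*(-1/388) = -49/97 ≈ -0.50515)
S = 41
D*(K + S) = 229*(-49/97 + 41) = 229*(3928/97) = 899512/97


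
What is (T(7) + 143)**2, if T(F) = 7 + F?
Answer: 24649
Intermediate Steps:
(T(7) + 143)**2 = ((7 + 7) + 143)**2 = (14 + 143)**2 = 157**2 = 24649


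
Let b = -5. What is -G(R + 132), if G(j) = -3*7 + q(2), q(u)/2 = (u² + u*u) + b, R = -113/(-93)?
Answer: 15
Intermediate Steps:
R = 113/93 (R = -113*(-1/93) = 113/93 ≈ 1.2151)
q(u) = -10 + 4*u² (q(u) = 2*((u² + u*u) - 5) = 2*((u² + u²) - 5) = 2*(2*u² - 5) = 2*(-5 + 2*u²) = -10 + 4*u²)
G(j) = -15 (G(j) = -3*7 + (-10 + 4*2²) = -21 + (-10 + 4*4) = -21 + (-10 + 16) = -21 + 6 = -15)
-G(R + 132) = -1*(-15) = 15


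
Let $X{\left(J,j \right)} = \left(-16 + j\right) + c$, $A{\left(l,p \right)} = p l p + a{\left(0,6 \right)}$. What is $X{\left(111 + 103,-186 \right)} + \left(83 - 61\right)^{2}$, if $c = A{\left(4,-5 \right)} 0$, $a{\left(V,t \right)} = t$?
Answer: $282$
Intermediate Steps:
$A{\left(l,p \right)} = 6 + l p^{2}$ ($A{\left(l,p \right)} = p l p + 6 = l p p + 6 = l p^{2} + 6 = 6 + l p^{2}$)
$c = 0$ ($c = \left(6 + 4 \left(-5\right)^{2}\right) 0 = \left(6 + 4 \cdot 25\right) 0 = \left(6 + 100\right) 0 = 106 \cdot 0 = 0$)
$X{\left(J,j \right)} = -16 + j$ ($X{\left(J,j \right)} = \left(-16 + j\right) + 0 = -16 + j$)
$X{\left(111 + 103,-186 \right)} + \left(83 - 61\right)^{2} = \left(-16 - 186\right) + \left(83 - 61\right)^{2} = -202 + 22^{2} = -202 + 484 = 282$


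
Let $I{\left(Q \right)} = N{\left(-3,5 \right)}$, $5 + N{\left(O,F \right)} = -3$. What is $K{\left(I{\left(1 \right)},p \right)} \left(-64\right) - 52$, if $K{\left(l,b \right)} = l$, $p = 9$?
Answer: $460$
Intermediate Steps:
$N{\left(O,F \right)} = -8$ ($N{\left(O,F \right)} = -5 - 3 = -8$)
$I{\left(Q \right)} = -8$
$K{\left(I{\left(1 \right)},p \right)} \left(-64\right) - 52 = \left(-8\right) \left(-64\right) - 52 = 512 - 52 = 460$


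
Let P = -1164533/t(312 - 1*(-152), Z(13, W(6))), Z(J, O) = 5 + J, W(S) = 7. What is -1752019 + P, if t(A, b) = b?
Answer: -32700875/18 ≈ -1.8167e+6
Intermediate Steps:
P = -1164533/18 (P = -1164533/(5 + 13) = -1164533/18 ≈ -64696.)
-1752019 + P = -1752019 - 1164533/18 = -32700875/18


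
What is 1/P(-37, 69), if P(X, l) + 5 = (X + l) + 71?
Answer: 1/98 ≈ 0.010204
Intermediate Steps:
P(X, l) = 66 + X + l (P(X, l) = -5 + ((X + l) + 71) = -5 + (71 + X + l) = 66 + X + l)
1/P(-37, 69) = 1/(66 - 37 + 69) = 1/98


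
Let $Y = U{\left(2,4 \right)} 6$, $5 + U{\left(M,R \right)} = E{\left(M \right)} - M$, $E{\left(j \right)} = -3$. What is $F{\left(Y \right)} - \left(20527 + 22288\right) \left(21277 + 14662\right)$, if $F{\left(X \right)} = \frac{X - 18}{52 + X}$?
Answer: $- \frac{6154913101}{4} \approx -1.5387 \cdot 10^{9}$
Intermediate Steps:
$U{\left(M,R \right)} = -8 - M$ ($U{\left(M,R \right)} = -5 - \left(3 + M\right) = -8 - M$)
$Y = -60$ ($Y = \left(-8 - 2\right) 6 = \left(-10\right) 6 = -60$)
$F{\left(X \right)} = \frac{-18 + X}{52 + X}$
$F{\left(Y \right)} - \left(20527 + 22288\right) \left(21277 + 14662\right) = \frac{-18 - 60}{52 - 60} - \left(20527 + 22288\right) \left(21277 + 14662\right) = \frac{1}{-8} \left(-78\right) - 42815 \cdot 35939 = \left(- \frac{1}{8}\right) \left(-78\right) - 1538728285 = \frac{39}{4} - 1538728285 = - \frac{6154913101}{4}$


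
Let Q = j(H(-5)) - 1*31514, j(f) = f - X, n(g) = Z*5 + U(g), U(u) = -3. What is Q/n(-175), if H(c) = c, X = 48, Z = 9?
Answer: -31567/42 ≈ -751.60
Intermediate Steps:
n(g) = 42 (n(g) = 9*5 - 3 = 45 - 3 = 42)
j(f) = -48 + f (j(f) = f - 1*48 = f - 48 = -48 + f)
Q = -31567 (Q = (-48 - 5) - 1*31514 = -53 - 31514 = -31567)
Q/n(-175) = -31567/42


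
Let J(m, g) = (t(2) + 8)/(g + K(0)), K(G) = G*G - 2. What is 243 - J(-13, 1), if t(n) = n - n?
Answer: 251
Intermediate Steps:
K(G) = -2 + G² (K(G) = G² - 2 = -2 + G²)
t(n) = 0
J(m, g) = 8/(-2 + g) (J(m, g) = (0 + 8)/(g + (-2 + 0²)) = 8/(g + (-2 + 0)) = 8/(g - 2) = 8/(-2 + g))
243 - J(-13, 1) = 243 - 8/(-2 + 1) = 243 - 8/(-1) = 243 - 8*(-1) = 243 - 1*(-8) = 243 + 8 = 251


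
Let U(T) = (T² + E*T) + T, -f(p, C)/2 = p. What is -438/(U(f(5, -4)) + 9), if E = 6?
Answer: -146/13 ≈ -11.231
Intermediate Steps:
f(p, C) = -2*p
U(T) = T² + 7*T (U(T) = (T² + 6*T) + T = T² + 7*T)
-438/(U(f(5, -4)) + 9) = -438/((-2*5)*(7 - 2*5) + 9) = -438/(-10*(7 - 10) + 9) = -438/(-10*(-3) + 9) = -438/(30 + 9) = -438/39 = -438*1/39 = -146/13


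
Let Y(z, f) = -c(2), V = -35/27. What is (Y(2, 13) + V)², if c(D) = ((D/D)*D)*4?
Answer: 63001/729 ≈ 86.421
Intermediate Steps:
c(D) = 4*D (c(D) = (1*D)*4 = D*4 = 4*D)
V = -35/27 (V = -35*1/27 = -35/27 ≈ -1.2963)
Y(z, f) = -8 (Y(z, f) = -4*2 = -1*8 = -8)
(Y(2, 13) + V)² = (-8 - 35/27)² = (-251/27)² = 63001/729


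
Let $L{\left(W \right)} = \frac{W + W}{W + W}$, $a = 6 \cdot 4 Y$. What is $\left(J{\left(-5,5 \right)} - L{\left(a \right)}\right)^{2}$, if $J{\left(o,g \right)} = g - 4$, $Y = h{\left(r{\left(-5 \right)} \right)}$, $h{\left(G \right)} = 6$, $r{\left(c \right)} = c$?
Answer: $0$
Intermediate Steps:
$Y = 6$
$J{\left(o,g \right)} = -4 + g$ ($J{\left(o,g \right)} = g - 4 = -4 + g$)
$a = 144$ ($a = 6 \cdot 4 \cdot 6 = 24 \cdot 6 = 144$)
$L{\left(W \right)} = 1$ ($L{\left(W \right)} = \frac{2 W}{2 W} = 2 W \frac{1}{2 W} = 1$)
$\left(J{\left(-5,5 \right)} - L{\left(a \right)}\right)^{2} = \left(\left(-4 + 5\right) - 1\right)^{2} = \left(1 - 1\right)^{2} = 0^{2} = 0$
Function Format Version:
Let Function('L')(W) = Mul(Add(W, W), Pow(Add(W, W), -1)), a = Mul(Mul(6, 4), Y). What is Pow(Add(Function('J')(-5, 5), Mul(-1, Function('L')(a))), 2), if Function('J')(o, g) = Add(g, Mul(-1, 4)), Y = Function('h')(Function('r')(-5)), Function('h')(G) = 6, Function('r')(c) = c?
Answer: 0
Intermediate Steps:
Y = 6
Function('J')(o, g) = Add(-4, g) (Function('J')(o, g) = Add(g, -4) = Add(-4, g))
a = 144 (a = Mul(Mul(6, 4), 6) = Mul(24, 6) = 144)
Function('L')(W) = 1 (Function('L')(W) = Mul(Mul(2, W), Pow(Mul(2, W), -1)) = Mul(Mul(2, W), Mul(Rational(1, 2), Pow(W, -1))) = 1)
Pow(Add(Function('J')(-5, 5), Mul(-1, Function('L')(a))), 2) = Pow(Add(Add(-4, 5), Mul(-1, 1)), 2) = Pow(Add(1, -1), 2) = Pow(0, 2) = 0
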